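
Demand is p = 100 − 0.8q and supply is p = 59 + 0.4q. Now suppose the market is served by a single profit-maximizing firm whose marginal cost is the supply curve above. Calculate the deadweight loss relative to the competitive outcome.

Competitive equilibrium: 100 − 0.8q = 59 + 0.4q → q* = 34.1667, p* = 72.6667.
Marginal revenue: MR = 100 − 1.6q. Set MR = MC: 100 − 1.6q = 59 + 0.4q → q_m = 20.5.
Price p_m = 100 − 0.8·20.5 = 83.6; MC(q_m) = 59 + 0.4·20.5 = 67.2.
Competitive q* = 34.1667, so Δq = 13.6667; wedge = 83.6 − 67.2 = 16.4.
The triangle = ½ × 13.6667 × 16.4 = 112.07.

112.07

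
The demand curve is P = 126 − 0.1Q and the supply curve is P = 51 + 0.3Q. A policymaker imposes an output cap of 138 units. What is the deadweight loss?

Competitive equilibrium: 126 − 0.1Q = 51 + 0.3Q → Q* = 187.5, P* = 107.25.
At Q = 138: demand price = 126 − 0.1·138 = 112.2; supply price = 51 + 0.3·138 = 92.4.
ΔQ = 187.5 − 138 = 49.5; wedge = 112.2 − 92.4 = 19.8.
The triangle = ½ × 49.5 × 19.8 = 490.05.

490.05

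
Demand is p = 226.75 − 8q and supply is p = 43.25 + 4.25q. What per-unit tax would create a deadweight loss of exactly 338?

Competitive equilibrium: 226.75 − 8q = 43.25 + 4.25q → q* = 14.9796, p* = 106.9133.
A tax t gives Δq = t/12.25 and wedge t, so DWL = t²/24.5.
t²/24.5 = 338 → t² = 8281 → t = 91.

91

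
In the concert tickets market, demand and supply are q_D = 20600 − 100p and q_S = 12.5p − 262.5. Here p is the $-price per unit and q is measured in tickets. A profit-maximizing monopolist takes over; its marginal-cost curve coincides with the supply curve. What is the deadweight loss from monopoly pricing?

$1901.39

In inverse form: demand p = 206 − 0.01q, supply p = 21 + 0.08q.
Competitive equilibrium: 206 − 0.01q = 21 + 0.08q → q* = 2055.5556, p* = 185.4444.
Marginal revenue: MR = 206 − 0.02q. Set MR = MC: 206 − 0.02q = 21 + 0.08q → q_m = 1850.
Price p_m = 206 − 0.01·1850 = 187.5; MC(q_m) = 21 + 0.08·1850 = 169.
Competitive q* = 2055.5556, so Δq = 205.5556; wedge = 187.5 − 169 = 18.5.
DWL = ½ × 205.5556 × 18.5 = $1901.39.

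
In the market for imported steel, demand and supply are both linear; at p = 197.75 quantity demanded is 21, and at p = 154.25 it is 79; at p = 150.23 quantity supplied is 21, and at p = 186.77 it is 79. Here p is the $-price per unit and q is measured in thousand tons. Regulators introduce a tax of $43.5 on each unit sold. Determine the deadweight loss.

$685.60 thousand

Demand slope = (154.25 − 197.75)/(79 − 21) = −0.75, so p = 213.5 − 0.75q.
Supply slope = (186.77 − 150.23)/(79 − 21) = 0.63, so p = 137 + 0.63q.
Competitive equilibrium: 213.5 − 0.75q = 137 + 0.63q → q* = 55.4348, p* = 171.9239.
With the tax, the buyer price exceeds the seller price by 43.5: (213.5 − 0.75q) − (137 + 0.63q) = 43.5 → q' = 23.913.
Δq = 55.4348 − 23.913 = 31.5218; the wedge equals the tax, 43.5.
Welfare loss = ½ × 31.5218 × 43.5 = $685.60 thousand.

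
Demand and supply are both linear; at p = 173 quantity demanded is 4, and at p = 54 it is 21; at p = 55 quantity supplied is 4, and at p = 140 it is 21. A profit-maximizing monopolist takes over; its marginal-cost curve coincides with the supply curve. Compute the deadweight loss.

155.85

Demand slope = (54 − 173)/(21 − 4) = −7, so p = 201 − 7q.
Supply slope = (140 − 55)/(21 − 4) = 5, so p = 35 + 5q.
Competitive equilibrium: 201 − 7q = 35 + 5q → q* = 13.8333, p* = 104.1667.
Marginal revenue: MR = 201 − 14q. Set MR = MC: 201 − 14q = 35 + 5q → q_m = 8.7368.
Price p_m = 201 − 7·8.7368 = 139.8424; MC(q_m) = 35 + 5·8.7368 = 78.684.
Competitive q* = 13.8333, so Δq = 5.0965; wedge = 139.8424 − 78.684 = 61.1584.
Welfare loss = ½ × 5.0965 × 61.1584 = 155.85.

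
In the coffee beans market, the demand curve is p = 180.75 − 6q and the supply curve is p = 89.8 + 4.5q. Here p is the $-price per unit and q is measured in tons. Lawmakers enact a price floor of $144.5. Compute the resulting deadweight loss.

$36.04

Competitive equilibrium: 180.75 − 6q = 89.8 + 4.5q → q* = 8.6619, p* = 128.7786.
At the floor p = 144.5, quantity demanded = (180.75 − 144.5)/6 = 6.0417.
Sellers' marginal cost at q' = 6.0417: 89.8 + 4.5·6.0417 = 116.9877.
Δq = 8.6619 − 6.0417 = 2.6202; wedge = 144.5 − 116.9877 = 27.5123.
The triangle = ½ × 2.6202 × 27.5123 = $36.04.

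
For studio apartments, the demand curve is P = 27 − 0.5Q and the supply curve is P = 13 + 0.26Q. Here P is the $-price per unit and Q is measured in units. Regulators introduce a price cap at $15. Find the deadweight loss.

$43.74

Competitive equilibrium: 27 − 0.5Q = 13 + 0.26Q → Q* = 18.4211, P* = 17.7895.
At the ceiling P = 15, quantity supplied = (15 − 13)/0.26 = 7.6923.
Willingness to pay at Q' = 7.6923: 27 − 0.5·7.6923 = 23.1539.
ΔQ = 18.4211 − 7.6923 = 10.7288; wedge = 23.1539 − 15 = 8.1539.
DWL = ½ × 10.7288 × 8.1539 = $43.74.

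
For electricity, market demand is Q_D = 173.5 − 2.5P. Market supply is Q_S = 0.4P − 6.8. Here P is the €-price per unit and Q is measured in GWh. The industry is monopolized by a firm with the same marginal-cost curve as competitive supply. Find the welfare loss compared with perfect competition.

In inverse form: demand P = 69.4 − 0.4Q, supply P = 17 + 2.5Q.
Competitive equilibrium: 69.4 − 0.4Q = 17 + 2.5Q → Q* = 18.069, P* = 62.1724.
Marginal revenue: MR = 69.4 − 0.8Q. Set MR = MC: 69.4 − 0.8Q = 17 + 2.5Q → Q_m = 15.8788.
Price P_m = 69.4 − 0.4·15.8788 = 63.0485; MC(Q_m) = 17 + 2.5·15.8788 = 56.697.
Competitive Q* = 18.069, so ΔQ = 2.1902; wedge = 63.0485 − 56.697 = 6.3515.
DWL = ½ × 2.1902 × 6.3515 = €6.96.

€6.96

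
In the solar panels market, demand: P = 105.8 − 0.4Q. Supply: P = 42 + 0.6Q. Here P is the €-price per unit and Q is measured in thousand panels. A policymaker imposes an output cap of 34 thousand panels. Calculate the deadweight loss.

Competitive equilibrium: 105.8 − 0.4Q = 42 + 0.6Q → Q* = 63.8, P* = 80.28.
At Q = 34: demand price = 105.8 − 0.4·34 = 92.2; supply price = 42 + 0.6·34 = 62.4.
ΔQ = 63.8 − 34 = 29.8; wedge = 92.2 − 62.4 = 29.8.
The triangle = ½ × 29.8 × 29.8 = €444.02 thousand.

€444.02 thousand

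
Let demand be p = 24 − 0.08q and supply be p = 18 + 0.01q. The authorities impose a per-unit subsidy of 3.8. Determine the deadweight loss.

80.22

Competitive equilibrium: 24 − 0.08q = 18 + 0.01q → q* = 66.6667, p* = 18.6667.
The subsidy lowers effective supply by 3.8: p = 14.2 + 0.01q.
New quantity: 24 − 0.08q = 14.2 + 0.01q → q' = 108.8889.
Overproduction Δq = 108.8889 − 66.6667 = 42.2222; wedge = subsidy = 3.8.
Deadweight loss = ½ × 42.2222 × 3.8 = 80.22.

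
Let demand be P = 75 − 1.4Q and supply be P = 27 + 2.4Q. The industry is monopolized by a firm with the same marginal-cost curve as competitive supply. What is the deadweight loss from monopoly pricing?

21.97

Competitive equilibrium: 75 − 1.4Q = 27 + 2.4Q → Q* = 12.6316, P* = 57.3158.
Marginal revenue: MR = 75 − 2.8Q. Set MR = MC: 75 − 2.8Q = 27 + 2.4Q → Q_m = 9.2308.
Price P_m = 75 − 1.4·9.2308 = 62.0769; MC(Q_m) = 27 + 2.4·9.2308 = 49.1539.
Competitive Q* = 12.6316, so ΔQ = 3.4008; wedge = 62.0769 − 49.1539 = 12.923.
Deadweight loss = ½ × 3.4008 × 12.923 = 21.97.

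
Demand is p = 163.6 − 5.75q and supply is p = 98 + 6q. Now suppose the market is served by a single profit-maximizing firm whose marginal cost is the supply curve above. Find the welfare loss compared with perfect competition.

19.77

Competitive equilibrium: 163.6 − 5.75q = 98 + 6q → q* = 5.583, p* = 131.4979.
Marginal revenue: MR = 163.6 − 11.5q. Set MR = MC: 163.6 − 11.5q = 98 + 6q → q_m = 3.7486.
Price p_m = 163.6 − 5.75·3.7486 = 142.0456; MC(q_m) = 98 + 6·3.7486 = 120.4916.
Competitive q* = 5.583, so Δq = 1.8344; wedge = 142.0456 − 120.4916 = 21.554.
DWL = ½ × 1.8344 × 21.554 = 19.77.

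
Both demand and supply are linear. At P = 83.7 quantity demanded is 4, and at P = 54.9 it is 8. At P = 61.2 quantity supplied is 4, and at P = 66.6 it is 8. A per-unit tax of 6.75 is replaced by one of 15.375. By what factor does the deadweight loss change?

5.188

Demand slope = (54.9 − 83.7)/(8 − 4) = −7.2, so P = 112.5 − 7.2Q.
Supply slope = (66.6 − 61.2)/(8 − 4) = 1.35, so P = 55.8 + 1.35Q.
Competitive equilibrium: 112.5 − 7.2Q = 55.8 + 1.35Q → Q* = 6.6316, P* = 64.7526.
For a per-unit tax t: ΔQ = t/8.55, so DWL = ½·t·(t/8.55) = t²/17.1.
At t = 6.75: DWL = 2.664. At t = 15.375: DWL = 13.824.
Ratio = (15.375/6.75)² = 5.188.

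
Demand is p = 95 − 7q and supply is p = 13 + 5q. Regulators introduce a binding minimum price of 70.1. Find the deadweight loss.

64.40

Competitive equilibrium: 95 − 7q = 13 + 5q → q* = 6.8333, p* = 47.1667.
At the floor p = 70.1, quantity demanded = (95 − 70.1)/7 = 3.5571.
Sellers' marginal cost at q' = 3.5571: 13 + 5·3.5571 = 30.7855.
Δq = 6.8333 − 3.5571 = 3.2762; wedge = 70.1 − 30.7855 = 39.3145.
The triangle = ½ × 3.2762 × 39.3145 = 64.40.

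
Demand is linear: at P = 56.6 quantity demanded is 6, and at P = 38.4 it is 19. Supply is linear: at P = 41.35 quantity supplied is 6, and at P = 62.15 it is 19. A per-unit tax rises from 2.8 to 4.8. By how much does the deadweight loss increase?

Demand slope = (38.4 − 56.6)/(19 − 6) = −1.4, so P = 65 − 1.4Q.
Supply slope = (62.15 − 41.35)/(19 − 6) = 1.6, so P = 31.75 + 1.6Q.
Competitive equilibrium: 65 − 1.4Q = 31.75 + 1.6Q → Q* = 11.0833, P* = 49.4833.
For a per-unit tax t: ΔQ = t/3, so DWL = ½·t·(t/3) = t²/6.
At t = 2.8: DWL = 1.307. At t = 4.8: DWL = 3.84.
Increase = 3.84 − 1.307 = 2.53.

2.53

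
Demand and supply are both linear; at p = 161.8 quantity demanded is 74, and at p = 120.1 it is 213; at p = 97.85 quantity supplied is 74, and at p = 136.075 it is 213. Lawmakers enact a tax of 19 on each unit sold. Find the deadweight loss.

313.91

Demand slope = (120.1 − 161.8)/(213 − 74) = −0.3, so p = 184 − 0.3q.
Supply slope = (136.075 − 97.85)/(213 − 74) = 0.275, so p = 77.5 + 0.275q.
Competitive equilibrium: 184 − 0.3q = 77.5 + 0.275q → q* = 185.2174, p* = 128.4348.
With the tax, the buyer price exceeds the seller price by 19: (184 − 0.3q) − (77.5 + 0.275q) = 19 → q' = 152.1739.
Δq = 185.2174 − 152.1739 = 33.0435; the wedge equals the tax, 19.
DWL = ½ × 33.0435 × 19 = 313.91.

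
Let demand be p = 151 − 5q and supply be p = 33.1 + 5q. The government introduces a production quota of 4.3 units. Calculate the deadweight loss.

280.50

Competitive equilibrium: 151 − 5q = 33.1 + 5q → q* = 11.79, p* = 92.05.
At q = 4.3: demand price = 151 − 5·4.3 = 129.5; supply price = 33.1 + 5·4.3 = 54.6.
Δq = 11.79 − 4.3 = 7.49; wedge = 129.5 − 54.6 = 74.9.
Welfare loss = ½ × 7.49 × 74.9 = 280.50.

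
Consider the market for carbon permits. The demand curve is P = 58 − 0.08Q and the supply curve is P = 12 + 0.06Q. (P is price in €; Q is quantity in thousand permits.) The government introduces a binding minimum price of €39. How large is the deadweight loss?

€580.58 thousand

Competitive equilibrium: 58 − 0.08Q = 12 + 0.06Q → Q* = 328.5714, P* = 31.7143.
At the floor P = 39, quantity demanded = (58 − 39)/0.08 = 237.5.
Sellers' marginal cost at Q' = 237.5: 12 + 0.06·237.5 = 26.25.
ΔQ = 328.5714 − 237.5 = 91.0714; wedge = 39 − 26.25 = 12.75.
Deadweight loss = ½ × 91.0714 × 12.75 = €580.58 thousand.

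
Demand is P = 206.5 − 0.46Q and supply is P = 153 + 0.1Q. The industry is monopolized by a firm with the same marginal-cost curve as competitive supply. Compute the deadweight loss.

519.76

Competitive equilibrium: 206.5 − 0.46Q = 153 + 0.1Q → Q* = 95.5357, P* = 162.5536.
Marginal revenue: MR = 206.5 − 0.92Q. Set MR = MC: 206.5 − 0.92Q = 153 + 0.1Q → Q_m = 52.451.
Price P_m = 206.5 − 0.46·52.451 = 182.3725; MC(Q_m) = 153 + 0.1·52.451 = 158.2451.
Competitive Q* = 95.5357, so ΔQ = 43.0847; wedge = 182.3725 − 158.2451 = 24.1274.
DWL = ½ × 43.0847 × 24.1274 = 519.76.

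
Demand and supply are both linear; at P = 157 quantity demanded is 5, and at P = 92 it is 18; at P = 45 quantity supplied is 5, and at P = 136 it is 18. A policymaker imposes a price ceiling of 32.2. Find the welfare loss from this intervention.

Demand slope = (92 − 157)/(18 − 5) = −5, so P = 182 − 5Q.
Supply slope = (136 − 45)/(18 − 5) = 7, so P = 10 + 7Q.
Competitive equilibrium: 182 − 5Q = 10 + 7Q → Q* = 14.3333, P* = 110.3333.
At the ceiling P = 32.2, quantity supplied = (32.2 − 10)/7 = 3.1714.
Willingness to pay at Q' = 3.1714: 182 − 5·3.1714 = 166.143.
ΔQ = 14.3333 − 3.1714 = 11.1619; wedge = 166.143 − 32.2 = 133.943.
The triangle = ½ × 11.1619 × 133.943 = 747.53.

747.53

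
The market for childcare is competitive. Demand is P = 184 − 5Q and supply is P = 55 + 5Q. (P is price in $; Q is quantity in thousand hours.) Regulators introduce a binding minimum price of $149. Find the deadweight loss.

$174.05 thousand

Competitive equilibrium: 184 − 5Q = 55 + 5Q → Q* = 12.9, P* = 119.5.
At the floor P = 149, quantity demanded = (184 − 149)/5 = 7.
Sellers' marginal cost at Q' = 7: 55 + 5·7 = 90.
ΔQ = 12.9 − 7 = 5.9; wedge = 149 − 90 = 59.
The triangle = ½ × 5.9 × 59 = $174.05 thousand.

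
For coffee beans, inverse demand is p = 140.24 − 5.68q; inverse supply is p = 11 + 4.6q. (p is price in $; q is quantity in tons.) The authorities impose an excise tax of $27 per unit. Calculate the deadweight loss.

$35.46

Competitive equilibrium: 140.24 − 5.68q = 11 + 4.6q → q* = 12.572, p* = 68.8311.
With the tax, the buyer price exceeds the seller price by 27: (140.24 − 5.68q) − (11 + 4.6q) = 27 → q' = 9.9455.
Δq = 12.572 − 9.9455 = 2.6265; the wedge equals the tax, 27.
DWL = ½ × 2.6265 × 27 = $35.46.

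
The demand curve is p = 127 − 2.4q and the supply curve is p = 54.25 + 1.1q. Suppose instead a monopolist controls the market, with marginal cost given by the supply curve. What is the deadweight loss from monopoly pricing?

Competitive equilibrium: 127 − 2.4q = 54.25 + 1.1q → q* = 20.7857, p* = 77.1143.
Marginal revenue: MR = 127 − 4.8q. Set MR = MC: 127 − 4.8q = 54.25 + 1.1q → q_m = 12.3305.
Price p_m = 127 − 2.4·12.3305 = 97.4068; MC(q_m) = 54.25 + 1.1·12.3305 = 67.8136.
Competitive q* = 20.7857, so Δq = 8.4552; wedge = 97.4068 − 67.8136 = 29.5932.
Welfare loss = ½ × 8.4552 × 29.5932 = 125.11.

125.11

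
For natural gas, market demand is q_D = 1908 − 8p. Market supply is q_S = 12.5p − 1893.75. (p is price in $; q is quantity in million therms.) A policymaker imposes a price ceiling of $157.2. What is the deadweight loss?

In inverse form: demand p = 238.5 − 0.125q, supply p = 151.5 + 0.08q.
Competitive equilibrium: 238.5 − 0.125q = 151.5 + 0.08q → q* = 424.39024, p* = 185.45122.
At the ceiling p = 157.2, quantity supplied = (157.2 − 151.5)/0.08 = 71.25.
Willingness to pay at q' = 71.25: 238.5 − 0.125·71.25 = 229.59375.
Δq = 424.39024 − 71.25 = 353.14024; wedge = 229.59375 − 157.2 = 72.39375.
The triangle = ½ × 353.14024 × 72.39375 = $12782.57 million.

$12782.57 million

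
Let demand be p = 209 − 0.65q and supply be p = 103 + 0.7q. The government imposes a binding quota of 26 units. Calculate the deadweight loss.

Competitive equilibrium: 209 − 0.65q = 103 + 0.7q → q* = 78.5185, p* = 157.963.
At q = 26: demand price = 209 − 0.65·26 = 192.1; supply price = 103 + 0.7·26 = 121.2.
Δq = 78.5185 − 26 = 52.5185; wedge = 192.1 − 121.2 = 70.9.
DWL = ½ × 52.5185 × 70.9 = 1861.78.

1861.78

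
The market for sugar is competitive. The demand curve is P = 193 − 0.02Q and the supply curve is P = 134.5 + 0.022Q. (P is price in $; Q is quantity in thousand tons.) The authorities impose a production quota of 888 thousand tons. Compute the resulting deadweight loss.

$5352.50 thousand

Competitive equilibrium: 193 − 0.02Q = 134.5 + 0.022Q → Q* = 1392.85714, P* = 165.14286.
At Q = 888: demand price = 193 − 0.02·888 = 175.24; supply price = 134.5 + 0.022·888 = 154.036.
ΔQ = 1392.85714 − 888 = 504.85714; wedge = 175.24 − 154.036 = 21.204.
DWL = ½ × 504.85714 × 21.204 = $5352.50 thousand.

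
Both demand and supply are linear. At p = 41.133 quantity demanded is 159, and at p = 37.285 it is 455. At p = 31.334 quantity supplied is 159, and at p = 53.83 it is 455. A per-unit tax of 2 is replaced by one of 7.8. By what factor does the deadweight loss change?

Demand slope = (37.285 − 41.133)/(455 − 159) = −0.013, so p = 43.2 − 0.013q.
Supply slope = (53.83 − 31.334)/(455 − 159) = 0.076, so p = 19.25 + 0.076q.
Competitive equilibrium: 43.2 − 0.013q = 19.25 + 0.076q → q* = 269.1011, p* = 39.7017.
For a per-unit tax t: Δq = t/0.089, so DWL = ½·t·(t/0.089) = t²/0.178.
At t = 2: DWL = 22.472. At t = 7.8: DWL = 341.798.
Ratio = (7.8/2)² = 15.21.

15.21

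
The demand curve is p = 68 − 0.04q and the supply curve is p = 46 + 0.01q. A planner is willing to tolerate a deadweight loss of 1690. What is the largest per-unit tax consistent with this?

Competitive equilibrium: 68 − 0.04q = 46 + 0.01q → q* = 440, p* = 50.4.
A tax t gives Δq = t/0.05 and wedge t, so DWL = t²/0.1.
t²/0.1 = 1690 → t² = 169 → t = 13.

13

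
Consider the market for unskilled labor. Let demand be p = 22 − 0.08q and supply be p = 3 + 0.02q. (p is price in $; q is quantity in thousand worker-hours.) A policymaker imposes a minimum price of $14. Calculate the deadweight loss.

$405 thousand

Competitive equilibrium: 22 − 0.08q = 3 + 0.02q → q* = 190, p* = 6.8.
At the floor p = 14, quantity demanded = (22 − 14)/0.08 = 100.
Sellers' marginal cost at q' = 100: 3 + 0.02·100 = 5.
Δq = 190 − 100 = 90; wedge = 14 − 5 = 9.
Welfare loss = ½ × 90 × 9 = $405 thousand.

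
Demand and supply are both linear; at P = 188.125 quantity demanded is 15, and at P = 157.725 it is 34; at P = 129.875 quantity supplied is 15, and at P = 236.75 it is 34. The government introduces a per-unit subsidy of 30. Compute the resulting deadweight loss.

62.28

Demand slope = (157.725 − 188.125)/(34 − 15) = −1.6, so P = 212.125 − 1.6Q.
Supply slope = (236.75 − 129.875)/(34 − 15) = 5.625, so P = 45.5 + 5.625Q.
Competitive equilibrium: 212.125 − 1.6Q = 45.5 + 5.625Q → Q* = 23.0623, P* = 175.2253.
The subsidy lowers effective supply by 30: P = 15.5 + 5.625Q.
New quantity: 212.125 − 1.6Q = 15.5 + 5.625Q → Q' = 27.2145.
Overproduction ΔQ = 27.2145 − 23.0623 = 4.1522; wedge = subsidy = 30.
Welfare loss = ½ × 4.1522 × 30 = 62.28.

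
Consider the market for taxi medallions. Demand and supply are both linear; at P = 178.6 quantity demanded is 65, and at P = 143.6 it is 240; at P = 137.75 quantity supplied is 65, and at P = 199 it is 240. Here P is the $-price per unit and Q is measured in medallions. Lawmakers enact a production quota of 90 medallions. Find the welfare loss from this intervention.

$667.65

Demand slope = (143.6 − 178.6)/(240 − 65) = −0.2, so P = 191.6 − 0.2Q.
Supply slope = (199 − 137.75)/(240 − 65) = 0.35, so P = 115 + 0.35Q.
Competitive equilibrium: 191.6 − 0.2Q = 115 + 0.35Q → Q* = 139.2727, P* = 163.7455.
At Q = 90: demand price = 191.6 − 0.2·90 = 173.6; supply price = 115 + 0.35·90 = 146.5.
ΔQ = 139.2727 − 90 = 49.2727; wedge = 173.6 − 146.5 = 27.1.
The triangle = ½ × 49.2727 × 27.1 = $667.65.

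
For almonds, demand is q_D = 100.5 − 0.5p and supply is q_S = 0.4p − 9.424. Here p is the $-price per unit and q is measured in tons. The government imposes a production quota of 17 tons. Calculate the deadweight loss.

In inverse form: demand p = 201 − 2q, supply p = 23.56 + 2.5q.
Competitive equilibrium: 201 − 2q = 23.56 + 2.5q → q* = 39.4311, p* = 122.1378.
At q = 17: demand price = 201 − 2·17 = 167; supply price = 23.56 + 2.5·17 = 66.06.
Δq = 39.4311 − 17 = 22.4311; wedge = 167 − 66.06 = 100.94.
Deadweight loss = ½ × 22.4311 × 100.94 = $1132.10.

$1132.10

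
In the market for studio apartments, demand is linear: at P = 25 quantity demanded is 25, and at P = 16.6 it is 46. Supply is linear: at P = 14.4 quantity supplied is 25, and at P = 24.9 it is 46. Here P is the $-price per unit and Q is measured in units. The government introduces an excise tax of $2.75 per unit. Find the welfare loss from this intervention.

Demand slope = (16.6 − 25)/(46 − 25) = −0.4, so P = 35 − 0.4Q.
Supply slope = (24.9 − 14.4)/(46 − 25) = 0.5, so P = 1.9 + 0.5Q.
Competitive equilibrium: 35 − 0.4Q = 1.9 + 0.5Q → Q* = 36.7778, P* = 20.2889.
With the tax, the buyer price exceeds the seller price by 2.75: (35 − 0.4Q) − (1.9 + 0.5Q) = 2.75 → Q' = 33.7222.
ΔQ = 36.7778 − 33.7222 = 3.0556; the wedge equals the tax, 2.75.
Welfare loss = ½ × 3.0556 × 2.75 = $4.20.

$4.20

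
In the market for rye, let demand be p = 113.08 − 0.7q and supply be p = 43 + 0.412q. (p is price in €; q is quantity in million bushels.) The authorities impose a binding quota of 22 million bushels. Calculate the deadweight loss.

Competitive equilibrium: 113.08 − 0.7q = 43 + 0.412q → q* = 63.0216, p* = 68.9649.
At q = 22: demand price = 113.08 − 0.7·22 = 97.68; supply price = 43 + 0.412·22 = 52.064.
Δq = 63.0216 − 22 = 41.0216; wedge = 97.68 − 52.064 = 45.616.
The triangle = ½ × 41.0216 × 45.616 = €935.62 million.

€935.62 million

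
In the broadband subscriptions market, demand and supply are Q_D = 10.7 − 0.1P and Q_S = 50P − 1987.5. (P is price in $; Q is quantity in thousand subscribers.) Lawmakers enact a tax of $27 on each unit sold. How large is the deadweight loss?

$36.38 thousand

In inverse form: demand P = 107 − 10Q, supply P = 39.75 + 0.02Q.
Competitive equilibrium: 107 − 10Q = 39.75 + 0.02Q → Q* = 6.7116, P* = 39.8842.
With the tax, the buyer price exceeds the seller price by 27: (107 − 10Q) − (39.75 + 0.02Q) = 27 → Q' = 4.017.
ΔQ = 6.7116 − 4.017 = 2.6946; the wedge equals the tax, 27.
Welfare loss = ½ × 2.6946 × 27 = $36.38 thousand.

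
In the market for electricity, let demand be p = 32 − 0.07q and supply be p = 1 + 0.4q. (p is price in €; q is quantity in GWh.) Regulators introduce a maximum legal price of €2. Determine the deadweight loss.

€946.31

Competitive equilibrium: 32 − 0.07q = 1 + 0.4q → q* = 65.9574, p* = 27.383.
At the ceiling p = 2, quantity supplied = (2 − 1)/0.4 = 2.5.
Willingness to pay at q' = 2.5: 32 − 0.07·2.5 = 31.825.
Δq = 65.9574 − 2.5 = 63.4574; wedge = 31.825 − 2 = 29.825.
Welfare loss = ½ × 63.4574 × 29.825 = €946.31.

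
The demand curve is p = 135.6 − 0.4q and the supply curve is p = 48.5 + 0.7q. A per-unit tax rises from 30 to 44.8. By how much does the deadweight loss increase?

Competitive equilibrium: 135.6 − 0.4q = 48.5 + 0.7q → q* = 79.1818, p* = 103.9273.
For a per-unit tax t: Δq = t/1.1, so DWL = ½·t·(t/1.1) = t²/2.2.
At t = 30: DWL = 409.091. At t = 44.8: DWL = 912.291.
Increase = 912.291 − 409.091 = 503.20.

503.20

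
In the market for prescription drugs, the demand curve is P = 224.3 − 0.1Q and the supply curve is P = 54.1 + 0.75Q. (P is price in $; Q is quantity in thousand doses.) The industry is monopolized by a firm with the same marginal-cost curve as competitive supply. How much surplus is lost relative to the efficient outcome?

Competitive equilibrium: 224.3 − 0.1Q = 54.1 + 0.75Q → Q* = 200.2353, P* = 204.2765.
Marginal revenue: MR = 224.3 − 0.2Q. Set MR = MC: 224.3 − 0.2Q = 54.1 + 0.75Q → Q_m = 179.1579.
Price P_m = 224.3 − 0.1·179.1579 = 206.3842; MC(Q_m) = 54.1 + 0.75·179.1579 = 188.4684.
Competitive Q* = 200.2353, so ΔQ = 21.0774; wedge = 206.3842 − 188.4684 = 17.9158.
Deadweight loss = ½ × 21.0774 × 17.9158 = $188.81 thousand.

$188.81 thousand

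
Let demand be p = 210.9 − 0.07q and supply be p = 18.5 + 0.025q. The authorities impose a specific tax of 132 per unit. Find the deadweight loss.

91705.26

Competitive equilibrium: 210.9 − 0.07q = 18.5 + 0.025q → q* = 2025.2632, p* = 69.1316.
With the tax, the buyer price exceeds the seller price by 132: (210.9 − 0.07q) − (18.5 + 0.025q) = 132 → q' = 635.7895.
Δq = 2025.2632 − 635.7895 = 1389.4737; the wedge equals the tax, 132.
DWL = ½ × 1389.4737 × 132 = 91705.26.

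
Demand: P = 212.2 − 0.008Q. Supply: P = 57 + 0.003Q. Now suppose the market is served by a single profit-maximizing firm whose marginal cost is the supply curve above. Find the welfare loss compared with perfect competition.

194103.57

Competitive equilibrium: 212.2 − 0.008Q = 57 + 0.003Q → Q* = 14109.090909, P* = 99.327273.
Marginal revenue: MR = 212.2 − 0.016Q. Set MR = MC: 212.2 − 0.016Q = 57 + 0.003Q → Q_m = 8168.421053.
Price P_m = 212.2 − 0.008·8168.421053 = 146.852632; MC(Q_m) = 57 + 0.003·8168.421053 = 81.505263.
Competitive Q* = 14109.090909, so ΔQ = 5940.669856; wedge = 146.852632 − 81.505263 = 65.347369.
Deadweight loss = ½ × 5940.669856 × 65.347369 = 194103.57.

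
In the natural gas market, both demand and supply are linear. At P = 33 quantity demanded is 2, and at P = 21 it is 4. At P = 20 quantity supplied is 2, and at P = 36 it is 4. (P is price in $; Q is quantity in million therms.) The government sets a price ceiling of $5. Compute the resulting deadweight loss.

$55.02 million

Demand slope = (21 − 33)/(4 − 2) = −6, so P = 45 − 6Q.
Supply slope = (36 − 20)/(4 − 2) = 8, so P = 4 + 8Q.
Competitive equilibrium: 45 − 6Q = 4 + 8Q → Q* = 2.9286, P* = 27.4286.
At the ceiling P = 5, quantity supplied = (5 − 4)/8 = 0.125.
Willingness to pay at Q' = 0.125: 45 − 6·0.125 = 44.25.
ΔQ = 2.9286 − 0.125 = 2.8036; wedge = 44.25 − 5 = 39.25.
Welfare loss = ½ × 2.8036 × 39.25 = $55.02 million.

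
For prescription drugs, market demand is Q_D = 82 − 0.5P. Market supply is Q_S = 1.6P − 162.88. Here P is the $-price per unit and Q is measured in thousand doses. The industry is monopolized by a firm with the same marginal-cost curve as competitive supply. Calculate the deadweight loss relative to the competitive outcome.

In inverse form: demand P = 164 − 2Q, supply P = 101.8 + 0.625Q.
Competitive equilibrium: 164 − 2Q = 101.8 + 0.625Q → Q* = 23.6952, P* = 116.6095.
Marginal revenue: MR = 164 − 4Q. Set MR = MC: 164 − 4Q = 101.8 + 0.625Q → Q_m = 13.4486.
Price P_m = 164 − 2·13.4486 = 137.1028; MC(Q_m) = 101.8 + 0.625·13.4486 = 110.2054.
Competitive Q* = 23.6952, so ΔQ = 10.2466; wedge = 137.1028 − 110.2054 = 26.8974.
DWL = ½ × 10.2466 × 26.8974 = $137.80 thousand.

$137.80 thousand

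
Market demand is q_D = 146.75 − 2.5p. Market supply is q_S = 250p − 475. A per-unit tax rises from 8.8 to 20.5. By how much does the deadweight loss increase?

424.27

In inverse form: demand p = 58.7 − 0.4q, supply p = 1.9 + 0.004q.
Competitive equilibrium: 58.7 − 0.4q = 1.9 + 0.004q → q* = 140.5941, p* = 2.4624.
For a per-unit tax t: Δq = t/0.404, so DWL = ½·t·(t/0.404) = t²/0.808.
At t = 8.8: DWL = 95.842. At t = 20.5: DWL = 520.111.
Increase = 520.111 − 95.842 = 424.27.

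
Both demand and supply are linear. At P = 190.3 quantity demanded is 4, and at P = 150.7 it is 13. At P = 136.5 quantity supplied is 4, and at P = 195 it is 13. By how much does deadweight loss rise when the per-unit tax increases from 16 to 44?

Demand slope = (150.7 − 190.3)/(13 − 4) = −4.4, so P = 207.9 − 4.4Q.
Supply slope = (195 − 136.5)/(13 − 4) = 6.5, so P = 110.5 + 6.5Q.
Competitive equilibrium: 207.9 − 4.4Q = 110.5 + 6.5Q → Q* = 8.9358, P* = 168.5826.
For a per-unit tax t: ΔQ = t/10.9, so DWL = ½·t·(t/10.9) = t²/21.8.
At t = 16: DWL = 11.743. At t = 44: DWL = 88.807.
Increase = 88.807 − 11.743 = 77.06.

77.06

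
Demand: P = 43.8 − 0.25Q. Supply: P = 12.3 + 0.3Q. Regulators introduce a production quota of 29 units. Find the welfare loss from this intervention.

219.82

Competitive equilibrium: 43.8 − 0.25Q = 12.3 + 0.3Q → Q* = 57.2727, P* = 29.4818.
At Q = 29: demand price = 43.8 − 0.25·29 = 36.55; supply price = 12.3 + 0.3·29 = 21.
ΔQ = 57.2727 − 29 = 28.2727; wedge = 36.55 − 21 = 15.55.
Welfare loss = ½ × 28.2727 × 15.55 = 219.82.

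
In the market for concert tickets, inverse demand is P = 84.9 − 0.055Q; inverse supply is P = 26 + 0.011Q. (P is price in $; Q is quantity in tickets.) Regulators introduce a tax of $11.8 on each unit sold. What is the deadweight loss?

Competitive equilibrium: 84.9 − 0.055Q = 26 + 0.011Q → Q* = 892.4242, P* = 35.8167.
With the tax, the buyer price exceeds the seller price by 11.8: (84.9 − 0.055Q) − (26 + 0.011Q) = 11.8 → Q' = 713.6364.
ΔQ = 892.4242 − 713.6364 = 178.7878; the wedge equals the tax, 11.8.
Welfare loss = ½ × 178.7878 × 11.8 = $1054.85.

$1054.85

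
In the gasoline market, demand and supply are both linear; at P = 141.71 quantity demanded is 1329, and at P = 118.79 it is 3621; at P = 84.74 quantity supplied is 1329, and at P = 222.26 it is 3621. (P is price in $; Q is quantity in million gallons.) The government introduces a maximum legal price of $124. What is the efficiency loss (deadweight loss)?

$890.67 million

Demand slope = (118.79 − 141.71)/(3621 − 1329) = −0.01, so P = 155 − 0.01Q.
Supply slope = (222.26 − 84.74)/(3621 − 1329) = 0.06, so P = 5 + 0.06Q.
Competitive equilibrium: 155 − 0.01Q = 5 + 0.06Q → Q* = 2142.85714, P* = 133.57143.
At the ceiling P = 124, quantity supplied = (124 − 5)/0.06 = 1983.33333.
Willingness to pay at Q' = 1983.33333: 155 − 0.01·1983.33333 = 135.16667.
ΔQ = 2142.85714 − 1983.33333 = 159.52381; wedge = 135.16667 − 124 = 11.16667.
Deadweight loss = ½ × 159.52381 × 11.16667 = $890.67 million.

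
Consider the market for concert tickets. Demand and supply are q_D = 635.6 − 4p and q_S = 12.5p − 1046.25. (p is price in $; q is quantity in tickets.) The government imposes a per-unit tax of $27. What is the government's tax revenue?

$3943.64

In inverse form: demand p = 158.9 − 0.25q, supply p = 83.7 + 0.08q.
Competitive equilibrium: 158.9 − 0.25q = 83.7 + 0.08q → q* = 227.8788, p* = 101.9303.
With the tax, the buyer price exceeds the seller price by 27: (158.9 − 0.25q) − (83.7 + 0.08q) = 27 → q' = 146.0606.
Tax revenue = 27 × 146.0606 = $3943.64.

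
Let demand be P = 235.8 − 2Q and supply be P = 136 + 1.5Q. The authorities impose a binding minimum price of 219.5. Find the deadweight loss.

Competitive equilibrium: 235.8 − 2Q = 136 + 1.5Q → Q* = 28.5143, P* = 178.7714.
At the floor P = 219.5, quantity demanded = (235.8 − 219.5)/2 = 8.15.
Sellers' marginal cost at Q' = 8.15: 136 + 1.5·8.15 = 148.225.
ΔQ = 28.5143 − 8.15 = 20.3643; wedge = 219.5 − 148.225 = 71.275.
Deadweight loss = ½ × 20.3643 × 71.275 = 725.73.

725.73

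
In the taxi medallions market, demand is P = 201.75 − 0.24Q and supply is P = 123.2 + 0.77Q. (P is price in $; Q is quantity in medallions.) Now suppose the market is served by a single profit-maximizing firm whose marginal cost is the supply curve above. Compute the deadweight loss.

$112.60

Competitive equilibrium: 201.75 − 0.24Q = 123.2 + 0.77Q → Q* = 77.7723, P* = 183.0847.
Marginal revenue: MR = 201.75 − 0.48Q. Set MR = MC: 201.75 − 0.48Q = 123.2 + 0.77Q → Q_m = 62.84.
Price P_m = 201.75 − 0.24·62.84 = 186.6684; MC(Q_m) = 123.2 + 0.77·62.84 = 171.5868.
Competitive Q* = 77.7723, so ΔQ = 14.9323; wedge = 186.6684 − 171.5868 = 15.0816.
Welfare loss = ½ × 14.9323 × 15.0816 = $112.60.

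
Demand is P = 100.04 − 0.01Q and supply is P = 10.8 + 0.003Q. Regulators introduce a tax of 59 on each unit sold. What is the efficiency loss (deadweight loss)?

133884.62

Competitive equilibrium: 100.04 − 0.01Q = 10.8 + 0.003Q → Q* = 6864.6154, P* = 31.3938.
With the tax, the buyer price exceeds the seller price by 59: (100.04 − 0.01Q) − (10.8 + 0.003Q) = 59 → Q' = 2326.1538.
ΔQ = 6864.6154 − 2326.1538 = 4538.4616; the wedge equals the tax, 59.
Deadweight loss = ½ × 4538.4616 × 59 = 133884.62.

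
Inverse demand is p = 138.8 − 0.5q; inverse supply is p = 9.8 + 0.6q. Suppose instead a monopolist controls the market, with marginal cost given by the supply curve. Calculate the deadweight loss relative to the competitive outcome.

738.68

Competitive equilibrium: 138.8 − 0.5q = 9.8 + 0.6q → q* = 117.2727, p* = 80.1636.
Marginal revenue: MR = 138.8 − q. Set MR = MC: 138.8 − q = 9.8 + 0.6q → q_m = 80.625.
Price p_m = 138.8 − 0.5·80.625 = 98.4875; MC(q_m) = 9.8 + 0.6·80.625 = 58.175.
Competitive q* = 117.2727, so Δq = 36.6477; wedge = 98.4875 − 58.175 = 40.3125.
Deadweight loss = ½ × 36.6477 × 40.3125 = 738.68.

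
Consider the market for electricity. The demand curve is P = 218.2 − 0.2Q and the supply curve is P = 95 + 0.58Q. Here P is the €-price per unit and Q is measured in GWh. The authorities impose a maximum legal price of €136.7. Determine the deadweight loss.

Competitive equilibrium: 218.2 − 0.2Q = 95 + 0.58Q → Q* = 157.9487, P* = 186.6103.
At the ceiling P = 136.7, quantity supplied = (136.7 − 95)/0.58 = 71.8966.
Willingness to pay at Q' = 71.8966: 218.2 − 0.2·71.8966 = 203.8207.
ΔQ = 157.9487 − 71.8966 = 86.0521; wedge = 203.8207 − 136.7 = 67.1207.
Deadweight loss = ½ × 86.0521 × 67.1207 = €2887.94.

€2887.94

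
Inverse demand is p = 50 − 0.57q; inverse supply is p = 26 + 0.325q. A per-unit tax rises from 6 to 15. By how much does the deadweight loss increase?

Competitive equilibrium: 50 − 0.57q = 26 + 0.325q → q* = 26.8156, p* = 34.7151.
For a per-unit tax t: Δq = t/0.895, so DWL = ½·t·(t/0.895) = t²/1.79.
At t = 6: DWL = 20.112. At t = 15: DWL = 125.698.
Increase = 125.698 − 20.112 = 105.59.

105.59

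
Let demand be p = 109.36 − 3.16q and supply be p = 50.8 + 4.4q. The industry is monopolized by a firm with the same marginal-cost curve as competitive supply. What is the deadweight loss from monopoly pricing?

Competitive equilibrium: 109.36 − 3.16q = 50.8 + 4.4q → q* = 7.746, p* = 84.8825.
Marginal revenue: MR = 109.36 − 6.32q. Set MR = MC: 109.36 − 6.32q = 50.8 + 4.4q → q_m = 5.4627.
Price p_m = 109.36 − 3.16·5.4627 = 92.0979; MC(q_m) = 50.8 + 4.4·5.4627 = 74.8359.
Competitive q* = 7.746, so Δq = 2.2833; wedge = 92.0979 − 74.8359 = 17.262.
Welfare loss = ½ × 2.2833 × 17.262 = 19.71.

19.71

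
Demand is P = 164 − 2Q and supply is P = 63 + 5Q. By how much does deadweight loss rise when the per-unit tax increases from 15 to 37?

Competitive equilibrium: 164 − 2Q = 63 + 5Q → Q* = 14.4286, P* = 135.1429.
For a per-unit tax t: ΔQ = t/7, so DWL = ½·t·(t/7) = t²/14.
At t = 15: DWL = 16.0714. At t = 37: DWL = 97.7857.
Increase = 97.7857 − 16.0714 = 81.71.

81.71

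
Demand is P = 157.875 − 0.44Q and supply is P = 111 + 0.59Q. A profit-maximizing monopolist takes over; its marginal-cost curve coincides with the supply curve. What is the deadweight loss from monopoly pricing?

Competitive equilibrium: 157.875 − 0.44Q = 111 + 0.59Q → Q* = 45.5097, P* = 137.8507.
Marginal revenue: MR = 157.875 − 0.88Q. Set MR = MC: 157.875 − 0.88Q = 111 + 0.59Q → Q_m = 31.8878.
Price P_m = 157.875 − 0.44·31.8878 = 143.8444; MC(Q_m) = 111 + 0.59·31.8878 = 129.8138.
Competitive Q* = 45.5097, so ΔQ = 13.6219; wedge = 143.8444 − 129.8138 = 14.0306.
Deadweight loss = ½ × 13.6219 × 14.0306 = 95.56.

95.56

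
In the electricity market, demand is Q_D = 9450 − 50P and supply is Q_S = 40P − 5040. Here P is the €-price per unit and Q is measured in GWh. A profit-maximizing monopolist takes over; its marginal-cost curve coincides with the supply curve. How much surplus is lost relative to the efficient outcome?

€4175.15

In inverse form: demand P = 189 − 0.02Q, supply P = 126 + 0.025Q.
Competitive equilibrium: 189 − 0.02Q = 126 + 0.025Q → Q* = 1400, P* = 161.
Marginal revenue: MR = 189 − 0.04Q. Set MR = MC: 189 − 0.04Q = 126 + 0.025Q → Q_m = 969.23077.
Price P_m = 189 − 0.02·969.23077 = 169.61538; MC(Q_m) = 126 + 0.025·969.23077 = 150.23077.
Competitive Q* = 1400, so ΔQ = 430.76923; wedge = 169.61538 − 150.23077 = 19.38461.
DWL = ½ × 430.76923 × 19.38461 = €4175.15.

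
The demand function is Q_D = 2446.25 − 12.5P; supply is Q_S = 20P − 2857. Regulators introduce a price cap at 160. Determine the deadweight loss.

262.41

In inverse form: demand P = 195.7 − 0.08Q, supply P = 142.85 + 0.05Q.
Competitive equilibrium: 195.7 − 0.08Q = 142.85 + 0.05Q → Q* = 406.5385, P* = 163.1769.
At the ceiling P = 160, quantity supplied = (160 − 142.85)/0.05 = 343.
Willingness to pay at Q' = 343: 195.7 − 0.08·343 = 168.26.
ΔQ = 406.5385 − 343 = 63.5385; wedge = 168.26 − 160 = 8.26.
Welfare loss = ½ × 63.5385 × 8.26 = 262.41.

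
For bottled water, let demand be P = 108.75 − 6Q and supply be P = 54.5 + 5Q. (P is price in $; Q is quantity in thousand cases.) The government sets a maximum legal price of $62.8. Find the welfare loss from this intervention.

$58.88 thousand

Competitive equilibrium: 108.75 − 6Q = 54.5 + 5Q → Q* = 4.9318, P* = 79.1591.
At the ceiling P = 62.8, quantity supplied = (62.8 − 54.5)/5 = 1.66.
Willingness to pay at Q' = 1.66: 108.75 − 6·1.66 = 98.79.
ΔQ = 4.9318 − 1.66 = 3.2718; wedge = 98.79 − 62.8 = 35.99.
DWL = ½ × 3.2718 × 35.99 = $58.88 thousand.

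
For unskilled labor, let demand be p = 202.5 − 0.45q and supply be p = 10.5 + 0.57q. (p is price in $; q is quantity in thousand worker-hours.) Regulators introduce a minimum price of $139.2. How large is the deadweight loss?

$1154.01 thousand

Competitive equilibrium: 202.5 − 0.45q = 10.5 + 0.57q → q* = 188.2353, p* = 117.7941.
At the floor p = 139.2, quantity demanded = (202.5 − 139.2)/0.45 = 140.6667.
Sellers' marginal cost at q' = 140.6667: 10.5 + 0.57·140.6667 = 90.68.
Δq = 188.2353 − 140.6667 = 47.5686; wedge = 139.2 − 90.68 = 48.52.
Welfare loss = ½ × 47.5686 × 48.52 = $1154.01 thousand.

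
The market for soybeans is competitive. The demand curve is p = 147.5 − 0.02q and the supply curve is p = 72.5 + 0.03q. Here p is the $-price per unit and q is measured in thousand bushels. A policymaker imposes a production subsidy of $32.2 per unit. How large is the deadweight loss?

Competitive equilibrium: 147.5 − 0.02q = 72.5 + 0.03q → q* = 1500, p* = 117.5.
The subsidy lowers effective supply by 32.2: p = 40.3 + 0.03q.
New quantity: 147.5 − 0.02q = 40.3 + 0.03q → q' = 2144.
Overproduction Δq = 2144 − 1500 = 644; wedge = subsidy = 32.2.
The triangle = ½ × 644 × 32.2 = $10368.40 thousand.

$10368.40 thousand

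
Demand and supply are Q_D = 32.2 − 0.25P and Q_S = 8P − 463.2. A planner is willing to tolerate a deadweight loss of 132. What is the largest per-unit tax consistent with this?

33

In inverse form: demand P = 128.8 − 4Q, supply P = 57.9 + 0.125Q.
Competitive equilibrium: 128.8 − 4Q = 57.9 + 0.125Q → Q* = 17.1879, P* = 60.0485.
A tax t gives ΔQ = t/4.125 and wedge t, so DWL = t²/8.25.
t²/8.25 = 132 → t² = 1089 → t = 33.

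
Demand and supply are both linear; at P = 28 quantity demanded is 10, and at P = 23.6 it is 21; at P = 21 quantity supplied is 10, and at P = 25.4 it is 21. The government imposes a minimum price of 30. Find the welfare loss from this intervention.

Demand slope = (23.6 − 28)/(21 − 10) = −0.4, so P = 32 − 0.4Q.
Supply slope = (25.4 − 21)/(21 − 10) = 0.4, so P = 17 + 0.4Q.
Competitive equilibrium: 32 − 0.4Q = 17 + 0.4Q → Q* = 18.75, P* = 24.5.
At the floor P = 30, quantity demanded = (32 − 30)/0.4 = 5.
Sellers' marginal cost at Q' = 5: 17 + 0.4·5 = 19.
ΔQ = 18.75 − 5 = 13.75; wedge = 30 − 19 = 11.
Deadweight loss = ½ × 13.75 × 11 = 75.625.

75.625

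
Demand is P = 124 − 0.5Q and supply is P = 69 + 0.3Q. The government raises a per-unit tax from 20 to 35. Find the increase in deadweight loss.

515.625

Competitive equilibrium: 124 − 0.5Q = 69 + 0.3Q → Q* = 68.75, P* = 89.625.
For a per-unit tax t: ΔQ = t/0.8, so DWL = ½·t·(t/0.8) = t²/1.6.
At t = 20: DWL = 250. At t = 35: DWL = 765.625.
Increase = 765.625 − 250 = 515.625.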